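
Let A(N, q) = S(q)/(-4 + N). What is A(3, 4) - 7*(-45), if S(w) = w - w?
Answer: 315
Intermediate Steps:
S(w) = 0
A(N, q) = 0 (A(N, q) = 0/(-4 + N) = 0)
A(3, 4) - 7*(-45) = 0 - 7*(-45) = 0 + 315 = 315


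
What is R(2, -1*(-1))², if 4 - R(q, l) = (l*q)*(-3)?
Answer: 100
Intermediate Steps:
R(q, l) = 4 + 3*l*q (R(q, l) = 4 - l*q*(-3) = 4 - (-3)*l*q = 4 + 3*l*q)
R(2, -1*(-1))² = (4 + 3*(-1*(-1))*2)² = (4 + 3*1*2)² = (4 + 6)² = 10² = 100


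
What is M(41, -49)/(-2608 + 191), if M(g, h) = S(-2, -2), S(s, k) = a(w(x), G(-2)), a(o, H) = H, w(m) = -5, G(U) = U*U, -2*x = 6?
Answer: -4/2417 ≈ -0.0016549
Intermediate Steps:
x = -3 (x = -½*6 = -3)
G(U) = U²
S(s, k) = 4 (S(s, k) = (-2)² = 4)
M(g, h) = 4
M(41, -49)/(-2608 + 191) = 4/(-2608 + 191) = 4/(-2417) = 4*(-1/2417) = -4/2417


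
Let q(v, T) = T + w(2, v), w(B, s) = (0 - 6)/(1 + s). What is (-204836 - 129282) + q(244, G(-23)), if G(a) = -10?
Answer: -81861366/245 ≈ -3.3413e+5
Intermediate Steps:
w(B, s) = -6/(1 + s)
q(v, T) = T - 6/(1 + v)
(-204836 - 129282) + q(244, G(-23)) = (-204836 - 129282) + (-6 - 10*(1 + 244))/(1 + 244) = -334118 + (-6 - 10*245)/245 = -334118 + (-6 - 2450)/245 = -334118 + (1/245)*(-2456) = -334118 - 2456/245 = -81861366/245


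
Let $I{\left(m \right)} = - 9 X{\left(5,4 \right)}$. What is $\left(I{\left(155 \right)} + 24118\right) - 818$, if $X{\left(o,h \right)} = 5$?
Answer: $23255$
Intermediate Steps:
$I{\left(m \right)} = -45$ ($I{\left(m \right)} = \left(-9\right) 5 = -45$)
$\left(I{\left(155 \right)} + 24118\right) - 818 = \left(-45 + 24118\right) - 818 = 24073 - 818 = 23255$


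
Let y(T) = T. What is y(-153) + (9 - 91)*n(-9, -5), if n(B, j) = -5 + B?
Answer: 995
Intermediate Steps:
y(-153) + (9 - 91)*n(-9, -5) = -153 + (9 - 91)*(-5 - 9) = -153 - 82*(-14) = -153 + 1148 = 995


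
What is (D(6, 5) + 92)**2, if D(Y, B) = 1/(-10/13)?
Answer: 822649/100 ≈ 8226.5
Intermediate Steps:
D(Y, B) = -13/10 (D(Y, B) = 1/(-10*1/13) = 1/(-10/13) = -13/10)
(D(6, 5) + 92)**2 = (-13/10 + 92)**2 = (907/10)**2 = 822649/100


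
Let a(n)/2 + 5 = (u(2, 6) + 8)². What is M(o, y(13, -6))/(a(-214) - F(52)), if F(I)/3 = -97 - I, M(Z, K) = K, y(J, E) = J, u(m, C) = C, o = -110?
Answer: 13/829 ≈ 0.015682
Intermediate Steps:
F(I) = -291 - 3*I (F(I) = 3*(-97 - I) = -291 - 3*I)
a(n) = 382 (a(n) = -10 + 2*(6 + 8)² = -10 + 2*14² = -10 + 2*196 = -10 + 392 = 382)
M(o, y(13, -6))/(a(-214) - F(52)) = 13/(382 - (-291 - 3*52)) = 13/(382 - (-291 - 156)) = 13/(382 - 1*(-447)) = 13/(382 + 447) = 13/829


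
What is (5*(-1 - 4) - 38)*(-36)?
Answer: 2268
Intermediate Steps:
(5*(-1 - 4) - 38)*(-36) = (5*(-5) - 38)*(-36) = (-25 - 38)*(-36) = -63*(-36) = 2268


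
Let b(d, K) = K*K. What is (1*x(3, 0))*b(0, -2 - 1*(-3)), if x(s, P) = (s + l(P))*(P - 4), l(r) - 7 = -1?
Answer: -36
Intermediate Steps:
l(r) = 6 (l(r) = 7 - 1 = 6)
b(d, K) = K²
x(s, P) = (-4 + P)*(6 + s) (x(s, P) = (s + 6)*(P - 4) = (6 + s)*(-4 + P) = (-4 + P)*(6 + s))
(1*x(3, 0))*b(0, -2 - 1*(-3)) = (1*(-24 - 4*3 + 6*0 + 0*3))*(-2 - 1*(-3))² = (1*(-24 - 12 + 0 + 0))*(-2 + 3)² = (1*(-36))*1² = -36*1 = -36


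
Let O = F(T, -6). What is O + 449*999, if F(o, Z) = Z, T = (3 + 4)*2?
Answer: 448545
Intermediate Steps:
T = 14 (T = 7*2 = 14)
O = -6
O + 449*999 = -6 + 449*999 = -6 + 448551 = 448545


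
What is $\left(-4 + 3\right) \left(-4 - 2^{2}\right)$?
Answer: $8$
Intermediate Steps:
$\left(-4 + 3\right) \left(-4 - 2^{2}\right) = - (-4 - 4) = \left(-1\right) \left(-8\right) = 8$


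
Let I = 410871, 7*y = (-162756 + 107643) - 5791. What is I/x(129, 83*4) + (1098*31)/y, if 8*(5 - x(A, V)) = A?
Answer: -100105352373/2710228 ≈ -36936.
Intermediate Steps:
x(A, V) = 5 - A/8
y = -60904/7 (y = ((-162756 + 107643) - 5791)/7 = (-55113 - 5791)/7 = (⅐)*(-60904) = -60904/7 ≈ -8700.6)
I/x(129, 83*4) + (1098*31)/y = 410871/(5 - ⅛*129) + (1098*31)/(-60904/7) = 410871/(5 - 129/8) + 34038*(-7/60904) = 410871/(-89/8) - 119133/30452 = 410871*(-8/89) - 119133/30452 = -3286968/89 - 119133/30452 = -100105352373/2710228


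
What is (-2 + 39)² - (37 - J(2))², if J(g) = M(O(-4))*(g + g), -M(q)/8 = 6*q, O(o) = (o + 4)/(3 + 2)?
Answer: 0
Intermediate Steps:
O(o) = ⅘ + o/5 (O(o) = (4 + o)/5 = (4 + o)*(⅕) = ⅘ + o/5)
M(q) = -48*q
J(g) = 0 (J(g) = (-48*(⅘ + (⅕)*(-4)))*(g + g) = (-48*(⅘ - ⅘))*(2*g) = (-48*0)*(2*g) = 0*(2*g) = 0)
(-2 + 39)² - (37 - J(2))² = (-2 + 39)² - (37 - 1*0)² = 37² - (37 + 0)² = 1369 - 1*37² = 1369 - 1*1369 = 1369 - 1369 = 0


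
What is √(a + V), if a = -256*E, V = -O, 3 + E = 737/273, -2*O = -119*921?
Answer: I*√16313684478/546 ≈ 233.93*I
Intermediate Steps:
O = 109599/2 (O = -(-119)*921/2 = -½*(-109599) = 109599/2 ≈ 54800.)
E = -82/273 (E = -3 + 737/273 = -82/273 ≈ -0.30037)
V = -109599/2 (V = -1*109599/2 = -109599/2 ≈ -54800.)
a = 20992/273 (a = -256*(-82/273) = 20992/273 ≈ 76.894)
√(a + V) = √(20992/273 - 109599/2) = √(-29878543/546) = I*√16313684478/546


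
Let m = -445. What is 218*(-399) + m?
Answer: -87427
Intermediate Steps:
218*(-399) + m = 218*(-399) - 445 = -86982 - 445 = -87427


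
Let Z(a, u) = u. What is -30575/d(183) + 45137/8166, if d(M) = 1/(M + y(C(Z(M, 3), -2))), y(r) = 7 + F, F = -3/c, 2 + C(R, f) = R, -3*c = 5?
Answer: -47887706173/8166 ≈ -5.8643e+6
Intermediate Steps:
c = -5/3 (c = -⅓*5 = -5/3 ≈ -1.6667)
C(R, f) = -2 + R
F = 9/5 (F = -3/(-5/3) = -3*(-⅗) = 9/5 ≈ 1.8000)
y(r) = 44/5 (y(r) = 7 + 9/5 = 44/5)
d(M) = 1/(44/5 + M) (d(M) = 1/(M + 44/5) = 1/(44/5 + M))
-30575/d(183) + 45137/8166 = -30575/(5/(44 + 5*183)) + 45137/8166 = -30575/(5/(44 + 915)) + 45137*(1/8166) = -30575/(5/959) + 45137/8166 = -30575/(5*(1/959)) + 45137/8166 = -30575/5/959 + 45137/8166 = -30575*959/5 + 45137/8166 = -5864285 + 45137/8166 = -47887706173/8166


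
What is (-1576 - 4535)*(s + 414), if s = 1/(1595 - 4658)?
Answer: -2583080997/1021 ≈ -2.5300e+6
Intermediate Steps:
s = -1/3063 (s = 1/(-3063) = -1/3063 ≈ -0.00032648)
(-1576 - 4535)*(s + 414) = (-1576 - 4535)*(-1/3063 + 414) = -6111*1268081/3063 = -2583080997/1021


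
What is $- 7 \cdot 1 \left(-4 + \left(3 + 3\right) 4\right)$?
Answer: $-140$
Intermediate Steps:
$- 7 \cdot 1 \left(-4 + \left(3 + 3\right) 4\right) = - 7 \cdot 1 \left(-4 + 6 \cdot 4\right) = - 7 \cdot 1 \left(-4 + 24\right) = - 7 \cdot 1 \cdot 20 = \left(-7\right) 20 = -140$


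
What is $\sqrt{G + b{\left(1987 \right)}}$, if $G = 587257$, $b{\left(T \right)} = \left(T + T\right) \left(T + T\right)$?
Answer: $\sqrt{16379933} \approx 4047.2$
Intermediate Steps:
$b{\left(T \right)} = 4 T^{2}$ ($b{\left(T \right)} = 2 T 2 T = 4 T^{2}$)
$\sqrt{G + b{\left(1987 \right)}} = \sqrt{587257 + 4 \cdot 1987^{2}} = \sqrt{587257 + 4 \cdot 3948169} = \sqrt{587257 + 15792676} = \sqrt{16379933}$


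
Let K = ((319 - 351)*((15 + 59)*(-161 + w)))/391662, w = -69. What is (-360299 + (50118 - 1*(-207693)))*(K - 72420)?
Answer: 1453465210045600/195831 ≈ 7.4220e+9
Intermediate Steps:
K = 272320/195831 (K = ((319 - 351)*((15 + 59)*(-161 - 69)))/391662 = -2368*(-230)*(1/391662) = -32*(-17020)*(1/391662) = 544640*(1/391662) = 272320/195831 ≈ 1.3906)
(-360299 + (50118 - 1*(-207693)))*(K - 72420) = (-360299 + (50118 - 1*(-207693)))*(272320/195831 - 72420) = (-360299 + (50118 + 207693))*(-14181808700/195831) = (-360299 + 257811)*(-14181808700/195831) = -102488*(-14181808700/195831) = 1453465210045600/195831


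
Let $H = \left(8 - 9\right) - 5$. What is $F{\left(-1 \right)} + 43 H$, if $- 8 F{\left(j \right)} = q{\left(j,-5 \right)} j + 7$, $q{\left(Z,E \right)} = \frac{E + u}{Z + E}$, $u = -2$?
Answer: $- \frac{12419}{48} \approx -258.73$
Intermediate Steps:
$H = -6$ ($H = -1 - 5 = -6$)
$q{\left(Z,E \right)} = \frac{-2 + E}{E + Z}$ ($q{\left(Z,E \right)} = \frac{E - 2}{Z + E} = \frac{-2 + E}{E + Z}$)
$F{\left(j \right)} = - \frac{7}{8} + \frac{7 j}{8 \left(-5 + j\right)}$ ($F{\left(j \right)} = - \frac{\frac{-2 - 5}{-5 + j} j + 7}{8} = - \frac{\frac{1}{-5 + j} \left(-7\right) j + 7}{8} = - \frac{- \frac{7}{-5 + j} j + 7}{8} = - \frac{- \frac{7 j}{-5 + j} + 7}{8} = - \frac{7 - \frac{7 j}{-5 + j}}{8} = - \frac{7}{8} + \frac{7 j}{8 \left(-5 + j\right)}$)
$F{\left(-1 \right)} + 43 H = \frac{35}{8 \left(-5 - 1\right)} + 43 \left(-6\right) = \frac{35}{8 \left(-6\right)} - 258 = \frac{35}{8} \left(- \frac{1}{6}\right) - 258 = - \frac{35}{48} - 258 = - \frac{12419}{48}$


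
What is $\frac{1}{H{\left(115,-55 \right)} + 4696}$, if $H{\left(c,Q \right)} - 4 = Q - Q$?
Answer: $\frac{1}{4700} \approx 0.00021277$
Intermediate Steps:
$H{\left(c,Q \right)} = 4$ ($H{\left(c,Q \right)} = 4 + \left(Q - Q\right) = 4 + 0 = 4$)
$\frac{1}{H{\left(115,-55 \right)} + 4696} = \frac{1}{4 + 4696} = \frac{1}{4700}$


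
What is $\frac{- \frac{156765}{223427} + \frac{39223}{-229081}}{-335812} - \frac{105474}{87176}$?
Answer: $- \frac{226608101464040768065}{187295734426442874668} \approx -1.2099$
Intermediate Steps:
$\frac{- \frac{156765}{223427} + \frac{39223}{-229081}}{-335812} - \frac{105474}{87176} = \left(\left(-156765\right) \frac{1}{223427} + 39223 \left(- \frac{1}{229081}\right)\right) \left(- \frac{1}{335812}\right) - \frac{52737}{43588} = \left(- \frac{156765}{223427} - \frac{39223}{229081}\right) \left(- \frac{1}{335812}\right) - \frac{52737}{43588} = \left(- \frac{44675360186}{51182880587}\right) \left(- \frac{1}{335812}\right) - \frac{52737}{43588} = \frac{22337680093}{8593912747840822} - \frac{52737}{43588} = - \frac{226608101464040768065}{187295734426442874668}$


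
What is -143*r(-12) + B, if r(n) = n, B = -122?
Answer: 1594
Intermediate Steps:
-143*r(-12) + B = -143*(-12) - 122 = 1716 - 122 = 1594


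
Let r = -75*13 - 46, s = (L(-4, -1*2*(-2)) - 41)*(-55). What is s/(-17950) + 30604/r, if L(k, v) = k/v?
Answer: -55170031/1832695 ≈ -30.103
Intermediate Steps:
s = 2310 (s = (-4/(-1*2*(-2)) - 41)*(-55) = (-4/((-2*(-2))) - 41)*(-55) = (-4/4 - 41)*(-55) = (-4*¼ - 41)*(-55) = (-1 - 41)*(-55) = -42*(-55) = 2310)
r = -1021 (r = -975 - 46 = -1021)
s/(-17950) + 30604/r = 2310/(-17950) + 30604/(-1021) = 2310*(-1/17950) + 30604*(-1/1021) = -231/1795 - 30604/1021 = -55170031/1832695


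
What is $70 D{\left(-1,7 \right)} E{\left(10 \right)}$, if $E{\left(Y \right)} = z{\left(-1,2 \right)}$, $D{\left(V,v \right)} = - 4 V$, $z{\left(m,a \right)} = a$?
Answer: $560$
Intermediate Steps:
$E{\left(Y \right)} = 2$
$70 D{\left(-1,7 \right)} E{\left(10 \right)} = 70 \left(\left(-4\right) \left(-1\right)\right) 2 = 70 \cdot 4 \cdot 2 = 280 \cdot 2 = 560$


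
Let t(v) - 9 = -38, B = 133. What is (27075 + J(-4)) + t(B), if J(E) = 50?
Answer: 27096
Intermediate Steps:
t(v) = -29 (t(v) = 9 - 38 = -29)
(27075 + J(-4)) + t(B) = (27075 + 50) - 29 = 27125 - 29 = 27096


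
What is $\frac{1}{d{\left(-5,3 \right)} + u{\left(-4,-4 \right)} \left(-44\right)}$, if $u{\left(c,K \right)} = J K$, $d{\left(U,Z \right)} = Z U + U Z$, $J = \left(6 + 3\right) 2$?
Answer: $\frac{1}{3138} \approx 0.00031867$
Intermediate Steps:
$J = 18$ ($J = 9 \cdot 2 = 18$)
$d{\left(U,Z \right)} = 2 U Z$ ($d{\left(U,Z \right)} = U Z + U Z = 2 U Z$)
$u{\left(c,K \right)} = 18 K$
$\frac{1}{d{\left(-5,3 \right)} + u{\left(-4,-4 \right)} \left(-44\right)} = \frac{1}{2 \left(-5\right) 3 + 18 \left(-4\right) \left(-44\right)} = \frac{1}{-30 - -3168} = \frac{1}{-30 + 3168} = \frac{1}{3138}$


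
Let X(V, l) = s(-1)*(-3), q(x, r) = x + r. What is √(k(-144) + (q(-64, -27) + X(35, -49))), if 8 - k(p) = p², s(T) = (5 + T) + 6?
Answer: I*√20849 ≈ 144.39*I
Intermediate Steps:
s(T) = 11 + T
q(x, r) = r + x
X(V, l) = -30 (X(V, l) = (11 - 1)*(-3) = 10*(-3) = -30)
k(p) = 8 - p²
√(k(-144) + (q(-64, -27) + X(35, -49))) = √((8 - 1*(-144)²) + ((-27 - 64) - 30)) = √((8 - 1*20736) + (-91 - 30)) = √((8 - 20736) - 121) = √(-20728 - 121) = √(-20849) = I*√20849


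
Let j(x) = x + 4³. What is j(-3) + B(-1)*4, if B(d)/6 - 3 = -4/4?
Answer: 109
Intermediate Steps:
B(d) = 12 (B(d) = 18 + 6*(-4/4) = 18 + 6*(-4*¼) = 18 + 6*(-1) = 18 - 6 = 12)
j(x) = 64 + x (j(x) = x + 64 = 64 + x)
j(-3) + B(-1)*4 = (64 - 3) + 12*4 = 61 + 48 = 109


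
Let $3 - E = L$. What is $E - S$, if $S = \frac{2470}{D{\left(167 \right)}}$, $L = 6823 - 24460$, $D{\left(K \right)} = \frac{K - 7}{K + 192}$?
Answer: $\frac{193567}{16} \approx 12098.0$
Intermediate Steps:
$D{\left(K \right)} = \frac{-7 + K}{192 + K}$
$L = -17637$
$E = 17640$ ($E = 3 - -17637 = 3 + 17637 = 17640$)
$S = \frac{88673}{16}$ ($S = \frac{2470}{\frac{1}{192 + 167} \left(-7 + 167\right)} = \frac{2470}{\frac{1}{359} \cdot 160} = \frac{2470}{\frac{160}{359}} = 2470 \cdot \frac{359}{160} = \frac{88673}{16} \approx 5542.1$)
$E - S = 17640 - \frac{88673}{16} = \frac{193567}{16}$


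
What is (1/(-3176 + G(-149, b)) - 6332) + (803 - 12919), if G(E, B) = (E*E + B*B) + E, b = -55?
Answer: -404029647/21901 ≈ -18448.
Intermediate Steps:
G(E, B) = E + B² + E² (G(E, B) = (E² + B²) + E = (B² + E²) + E = E + B² + E²)
(1/(-3176 + G(-149, b)) - 6332) + (803 - 12919) = (1/(-3176 + (-149 + (-55)² + (-149)²)) - 6332) + (803 - 12919) = (1/(-3176 + (-149 + 3025 + 22201)) - 6332) - 12116 = (1/(-3176 + 25077) - 6332) - 12116 = (1/21901 - 6332) - 12116 = -138677131/21901 - 12116 = -404029647/21901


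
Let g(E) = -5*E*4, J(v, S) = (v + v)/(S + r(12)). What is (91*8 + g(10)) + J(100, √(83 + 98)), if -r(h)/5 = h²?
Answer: 273475632/518219 - 200*√181/518219 ≈ 527.72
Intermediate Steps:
r(h) = -5*h²
J(v, S) = 2*v/(-720 + S) (J(v, S) = (v + v)/(S - 5*12²) = (2*v)/(S - 5*144) = (2*v)/(S - 720) = (2*v)/(-720 + S) = 2*v/(-720 + S))
g(E) = -20*E
(91*8 + g(10)) + J(100, √(83 + 98)) = (91*8 - 20*10) + 2*100/(-720 + √(83 + 98)) = (728 - 200) + 2*100/(-720 + √181) = 528 + 200/(-720 + √181)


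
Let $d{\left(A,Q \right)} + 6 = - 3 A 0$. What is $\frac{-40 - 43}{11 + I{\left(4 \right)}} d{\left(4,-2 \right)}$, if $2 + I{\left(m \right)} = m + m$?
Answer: $\frac{498}{17} \approx 29.294$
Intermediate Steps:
$I{\left(m \right)} = -2 + 2 m$ ($I{\left(m \right)} = -2 + \left(m + m\right) = -2 + 2 m$)
$d{\left(A,Q \right)} = -6$ ($d{\left(A,Q \right)} = -6 + - 3 A 0 = -6 + 0 = -6$)
$\frac{-40 - 43}{11 + I{\left(4 \right)}} d{\left(4,-2 \right)} = \frac{-40 - 43}{11 + \left(-2 + 2 \cdot 4\right)} \left(-6\right) = - \frac{83}{11 + \left(-2 + 8\right)} \left(-6\right) = - \frac{83}{11 + 6} \left(-6\right) = - \frac{83}{17} \left(-6\right) = \left(-83\right) \frac{1}{17} \left(-6\right) = \left(- \frac{83}{17}\right) \left(-6\right) = \frac{498}{17}$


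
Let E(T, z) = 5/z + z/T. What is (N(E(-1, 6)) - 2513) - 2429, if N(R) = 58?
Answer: -4884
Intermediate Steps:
(N(E(-1, 6)) - 2513) - 2429 = (58 - 2513) - 2429 = -2455 - 2429 = -4884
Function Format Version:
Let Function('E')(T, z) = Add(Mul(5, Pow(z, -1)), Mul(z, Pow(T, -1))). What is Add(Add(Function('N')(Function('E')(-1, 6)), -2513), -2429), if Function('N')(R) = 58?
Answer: -4884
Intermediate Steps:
Add(Add(Function('N')(Function('E')(-1, 6)), -2513), -2429) = Add(Add(58, -2513), -2429) = Add(-2455, -2429) = -4884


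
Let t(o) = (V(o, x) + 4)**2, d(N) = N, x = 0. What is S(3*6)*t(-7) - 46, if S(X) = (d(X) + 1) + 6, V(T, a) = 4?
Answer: 1554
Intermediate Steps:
t(o) = 64 (t(o) = (4 + 4)**2 = 8**2 = 64)
S(X) = 7 + X (S(X) = (X + 1) + 6 = (1 + X) + 6 = 7 + X)
S(3*6)*t(-7) - 46 = (7 + 3*6)*64 - 46 = (7 + 18)*64 - 46 = 25*64 - 46 = 1600 - 46 = 1554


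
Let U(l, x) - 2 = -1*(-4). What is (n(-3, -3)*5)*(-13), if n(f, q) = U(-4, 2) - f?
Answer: -585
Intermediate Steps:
U(l, x) = 6 (U(l, x) = 2 - 1*(-4) = 2 + 4 = 6)
n(f, q) = 6 - f
(n(-3, -3)*5)*(-13) = ((6 - 1*(-3))*5)*(-13) = ((6 + 3)*5)*(-13) = (9*5)*(-13) = 45*(-13) = -585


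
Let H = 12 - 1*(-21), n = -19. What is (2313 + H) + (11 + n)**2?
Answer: 2410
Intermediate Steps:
H = 33 (H = 12 + 21 = 33)
(2313 + H) + (11 + n)**2 = (2313 + 33) + (11 - 19)**2 = 2346 + (-8)**2 = 2346 + 64 = 2410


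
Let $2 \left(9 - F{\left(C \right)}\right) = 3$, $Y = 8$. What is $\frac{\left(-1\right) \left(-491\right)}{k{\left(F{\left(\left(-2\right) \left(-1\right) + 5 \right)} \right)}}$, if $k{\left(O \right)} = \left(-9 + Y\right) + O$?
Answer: $\frac{982}{13} \approx 75.538$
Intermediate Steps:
$F{\left(C \right)} = \frac{15}{2}$ ($F{\left(C \right)} = 9 - \frac{3}{2} = \frac{15}{2}$)
$k{\left(O \right)} = -1 + O$ ($k{\left(O \right)} = \left(-9 + 8\right) + O = -1 + O$)
$\frac{\left(-1\right) \left(-491\right)}{k{\left(F{\left(\left(-2\right) \left(-1\right) + 5 \right)} \right)}} = \frac{\left(-1\right) \left(-491\right)}{-1 + \frac{15}{2}} = \frac{491}{\frac{13}{2}} = 491 \cdot \frac{2}{13} = \frac{982}{13}$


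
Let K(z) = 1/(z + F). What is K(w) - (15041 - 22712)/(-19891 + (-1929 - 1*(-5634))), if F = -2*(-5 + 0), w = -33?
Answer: -192619/372278 ≈ -0.51741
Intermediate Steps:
F = 10 (F = -2*(-5) = 10)
K(z) = 1/(10 + z) (K(z) = 1/(z + 10) = 1/(10 + z))
K(w) - (15041 - 22712)/(-19891 + (-1929 - 1*(-5634))) = 1/(10 - 33) - (15041 - 22712)/(-19891 + (-1929 - 1*(-5634))) = 1/(-23) - (-7671)/(-19891 + (-1929 + 5634)) = -1/23 - (-7671)/(-19891 + 3705) = -1/23 - (-7671)/(-16186) = -1/23 - (-7671)*(-1)/16186 = -1/23 - 1*7671/16186 = -1/23 - 7671/16186 = -192619/372278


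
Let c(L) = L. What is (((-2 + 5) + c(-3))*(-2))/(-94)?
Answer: 0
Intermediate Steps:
(((-2 + 5) + c(-3))*(-2))/(-94) = (((-2 + 5) - 3)*(-2))/(-94) = -(3 - 3)*(-2)/94 = -0*(-2) = -1/94*0 = 0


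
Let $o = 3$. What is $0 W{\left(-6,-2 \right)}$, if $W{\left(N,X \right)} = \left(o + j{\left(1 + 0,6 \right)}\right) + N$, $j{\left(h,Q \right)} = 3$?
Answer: $0$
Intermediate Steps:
$W{\left(N,X \right)} = 6 + N$ ($W{\left(N,X \right)} = \left(3 + 3\right) + N = 6 + N$)
$0 W{\left(-6,-2 \right)} = 0 \left(6 - 6\right) = 0 \cdot 0 = 0$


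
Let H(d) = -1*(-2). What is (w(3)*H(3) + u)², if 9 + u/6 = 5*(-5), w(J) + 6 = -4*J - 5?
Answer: 62500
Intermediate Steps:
H(d) = 2
w(J) = -11 - 4*J (w(J) = -6 + (-4*J - 5) = -6 + (-5 - 4*J) = -11 - 4*J)
u = -204 (u = -54 + 6*(5*(-5)) = -54 + 6*(-25) = -54 - 150 = -204)
(w(3)*H(3) + u)² = ((-11 - 4*3)*2 - 204)² = ((-11 - 12)*2 - 204)² = (-23*2 - 204)² = (-46 - 204)² = (-250)² = 62500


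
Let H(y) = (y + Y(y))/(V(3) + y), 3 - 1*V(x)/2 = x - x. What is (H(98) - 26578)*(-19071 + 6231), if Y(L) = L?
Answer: 4436085180/13 ≈ 3.4124e+8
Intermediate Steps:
V(x) = 6 (V(x) = 6 - 2*(x - x) = 6 - 2*0 = 6 + 0 = 6)
H(y) = 2*y/(6 + y) (H(y) = (y + y)/(6 + y) = (2*y)/(6 + y) = 2*y/(6 + y))
(H(98) - 26578)*(-19071 + 6231) = (2*98/(6 + 98) - 26578)*(-19071 + 6231) = (2*98/104 - 26578)*(-12840) = (2*98*(1/104) - 26578)*(-12840) = (49/26 - 26578)*(-12840) = -690979/26*(-12840) = 4436085180/13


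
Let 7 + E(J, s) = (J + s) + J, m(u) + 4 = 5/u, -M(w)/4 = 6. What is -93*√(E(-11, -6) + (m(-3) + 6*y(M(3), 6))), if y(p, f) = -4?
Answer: -31*I*√582 ≈ -747.87*I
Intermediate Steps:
M(w) = -24 (M(w) = -4*6 = -24)
m(u) = -4 + 5/u
E(J, s) = -7 + s + 2*J (E(J, s) = -7 + ((J + s) + J) = -7 + (s + 2*J) = -7 + s + 2*J)
-93*√(E(-11, -6) + (m(-3) + 6*y(M(3), 6))) = -93*√((-7 - 6 + 2*(-11)) + ((-4 + 5/(-3)) + 6*(-4))) = -93*√((-7 - 6 - 22) + ((-4 + 5*(-⅓)) - 24)) = -93*√(-35 + ((-4 - 5/3) - 24)) = -93*√(-35 + (-17/3 - 24)) = -93*√(-35 - 89/3) = -31*I*√582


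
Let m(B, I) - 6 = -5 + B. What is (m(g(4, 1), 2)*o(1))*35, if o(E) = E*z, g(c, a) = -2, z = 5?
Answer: -175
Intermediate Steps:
m(B, I) = 1 + B (m(B, I) = 6 + (-5 + B) = 1 + B)
o(E) = 5*E (o(E) = E*5 = 5*E)
(m(g(4, 1), 2)*o(1))*35 = ((1 - 2)*(5*1))*35 = -1*5*35 = -5*35 = -175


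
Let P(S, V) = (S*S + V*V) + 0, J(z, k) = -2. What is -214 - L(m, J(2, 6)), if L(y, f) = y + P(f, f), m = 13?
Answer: -235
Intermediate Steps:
P(S, V) = S² + V² (P(S, V) = (S² + V²) + 0 = S² + V²)
L(y, f) = y + 2*f² (L(y, f) = y + (f² + f²) = y + 2*f²)
-214 - L(m, J(2, 6)) = -214 - (13 + 2*(-2)²) = -214 - (13 + 2*4) = -214 - (13 + 8) = -214 - 1*21 = -214 - 21 = -235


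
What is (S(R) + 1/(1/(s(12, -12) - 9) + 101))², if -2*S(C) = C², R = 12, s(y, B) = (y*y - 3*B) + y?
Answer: 1770669342225/341658256 ≈ 5182.6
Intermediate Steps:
s(y, B) = y + y² - 3*B (s(y, B) = (y² - 3*B) + y = y + y² - 3*B)
S(C) = -C²/2
(S(R) + 1/(1/(s(12, -12) - 9) + 101))² = (-½*12² + 1/(1/((12 + 12² - 3*(-12)) - 9) + 101))² = (-½*144 + 1/(1/((12 + 144 + 36) - 9) + 101))² = (-72 + 1/(1/(192 - 9) + 101))² = (-72 + 1/(1/183 + 101))² = (-72 + 1/(18484/183))² = (-72 + 183/18484)² = (-1330665/18484)² = 1770669342225/341658256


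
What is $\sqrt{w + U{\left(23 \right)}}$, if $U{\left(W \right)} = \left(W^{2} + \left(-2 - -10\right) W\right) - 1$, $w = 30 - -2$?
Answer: $2 \sqrt{186} \approx 27.276$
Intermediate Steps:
$w = 32$ ($w = 30 + 2 = 32$)
$U{\left(W \right)} = -1 + W^{2} + 8 W$ ($U{\left(W \right)} = \left(W^{2} + \left(-2 + 10\right) W\right) - 1 = \left(W^{2} + 8 W\right) - 1 = -1 + W^{2} + 8 W$)
$\sqrt{w + U{\left(23 \right)}} = \sqrt{32 + \left(-1 + 23^{2} + 8 \cdot 23\right)} = \sqrt{32 + \left(-1 + 529 + 184\right)} = \sqrt{32 + 712} = \sqrt{744} = 2 \sqrt{186}$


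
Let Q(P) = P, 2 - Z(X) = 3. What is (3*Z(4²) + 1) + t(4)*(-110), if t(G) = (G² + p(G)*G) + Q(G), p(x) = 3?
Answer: -3522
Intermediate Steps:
Z(X) = -1 (Z(X) = 2 - 1*3 = 2 - 3 = -1)
t(G) = G² + 4*G (t(G) = (G² + 3*G) + G = G² + 4*G)
(3*Z(4²) + 1) + t(4)*(-110) = (3*(-1) + 1) + (4*(4 + 4))*(-110) = (-3 + 1) + (4*8)*(-110) = -2 + 32*(-110) = -2 - 3520 = -3522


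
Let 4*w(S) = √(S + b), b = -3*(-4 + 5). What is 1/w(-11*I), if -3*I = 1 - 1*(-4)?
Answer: 2*√138/23 ≈ 1.0215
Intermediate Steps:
I = -5/3 (I = -(1 - 1*(-4))/3 = -(1 + 4)/3 = -⅓*5 = -5/3 ≈ -1.6667)
b = -3 (b = -3*1 = -3)
w(S) = √(-3 + S)/4 (w(S) = √(S - 3)/4 = √(-3 + S)/4)
1/w(-11*I) = 1/(√(-3 - 11*(-5/3))/4) = 1/(√(-3 + 55/3)/4) = 1/(√(46/3)/4) = 1/((√138/3)/4) = 1/(√138/12) = 2*√138/23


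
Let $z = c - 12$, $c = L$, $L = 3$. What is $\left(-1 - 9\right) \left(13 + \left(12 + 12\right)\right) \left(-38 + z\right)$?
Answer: $17390$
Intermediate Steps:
$c = 3$
$z = -9$ ($z = 3 - 12 = -9$)
$\left(-1 - 9\right) \left(13 + \left(12 + 12\right)\right) \left(-38 + z\right) = \left(-1 - 9\right) \left(13 + \left(12 + 12\right)\right) \left(-38 - 9\right) = - 10 \left(13 + 24\right) \left(-47\right) = \left(-10\right) 37 \left(-47\right) = \left(-370\right) \left(-47\right) = 17390$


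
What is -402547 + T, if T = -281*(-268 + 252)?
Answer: -398051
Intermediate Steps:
T = 4496 (T = -281*(-16) = 4496)
-402547 + T = -402547 + 4496 = -398051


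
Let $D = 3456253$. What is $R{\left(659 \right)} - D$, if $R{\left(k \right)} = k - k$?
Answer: $-3456253$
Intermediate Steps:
$R{\left(k \right)} = 0$
$R{\left(659 \right)} - D = 0 - 3456253 = -3456253$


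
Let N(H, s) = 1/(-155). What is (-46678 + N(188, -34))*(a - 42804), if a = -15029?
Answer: 418427017803/155 ≈ 2.6995e+9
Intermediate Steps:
N(H, s) = -1/155
(-46678 + N(188, -34))*(a - 42804) = (-46678 - 1/155)*(-15029 - 42804) = -7235091/155*(-57833) = 418427017803/155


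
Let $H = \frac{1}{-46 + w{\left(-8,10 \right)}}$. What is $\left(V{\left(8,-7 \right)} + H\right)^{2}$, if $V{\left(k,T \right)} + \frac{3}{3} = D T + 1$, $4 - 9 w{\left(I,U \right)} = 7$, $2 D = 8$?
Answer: $\frac{15171025}{19321} \approx 785.21$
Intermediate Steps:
$D = 4$ ($D = \frac{1}{2} \cdot 8 = 4$)
$w{\left(I,U \right)} = - \frac{1}{3}$ ($w{\left(I,U \right)} = \frac{4}{9} - \frac{7}{9} = - \frac{1}{3}$)
$V{\left(k,T \right)} = 4 T$ ($V{\left(k,T \right)} = -1 + \left(4 T + 1\right) = -1 + \left(1 + 4 T\right) = 4 T$)
$H = - \frac{3}{139}$ ($H = \frac{1}{-46 - \frac{1}{3}} = \frac{1}{- \frac{139}{3}} = - \frac{3}{139} \approx -0.021583$)
$\left(V{\left(8,-7 \right)} + H\right)^{2} = \left(4 \left(-7\right) - \frac{3}{139}\right)^{2} = \left(-28 - \frac{3}{139}\right)^{2} = \left(- \frac{3895}{139}\right)^{2} = \frac{15171025}{19321}$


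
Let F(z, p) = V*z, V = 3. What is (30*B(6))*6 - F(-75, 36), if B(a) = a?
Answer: 1305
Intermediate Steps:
F(z, p) = 3*z
(30*B(6))*6 - F(-75, 36) = (30*6)*6 - 3*(-75) = 180*6 - 1*(-225) = 1080 + 225 = 1305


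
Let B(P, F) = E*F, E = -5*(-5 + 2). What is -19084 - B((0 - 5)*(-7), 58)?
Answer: -19954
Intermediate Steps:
E = 15 (E = -5*(-3) = 15)
B(P, F) = 15*F
-19084 - B((0 - 5)*(-7), 58) = -19084 - 15*58 = -19084 - 1*870 = -19084 - 870 = -19954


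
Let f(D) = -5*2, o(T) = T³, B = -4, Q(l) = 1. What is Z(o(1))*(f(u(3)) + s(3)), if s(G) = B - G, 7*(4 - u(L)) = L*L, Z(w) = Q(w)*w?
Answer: -17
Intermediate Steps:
Z(w) = w (Z(w) = 1*w = w)
u(L) = 4 - L²/7 (u(L) = 4 - L*L/7 = 4 - L²/7)
f(D) = -10
s(G) = -4 - G
Z(o(1))*(f(u(3)) + s(3)) = 1³*(-10 + (-4 - 1*3)) = 1*(-10 + (-4 - 3)) = 1*(-10 - 7) = 1*(-17) = -17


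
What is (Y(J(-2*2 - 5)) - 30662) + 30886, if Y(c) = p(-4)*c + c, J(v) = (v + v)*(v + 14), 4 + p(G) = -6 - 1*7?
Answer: 1664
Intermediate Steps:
p(G) = -17 (p(G) = -4 + (-6 - 1*7) = -4 + (-6 - 7) = -4 - 13 = -17)
J(v) = 2*v*(14 + v) (J(v) = (2*v)*(14 + v) = 2*v*(14 + v))
Y(c) = -16*c (Y(c) = -17*c + c = -16*c)
(Y(J(-2*2 - 5)) - 30662) + 30886 = (-32*(-2*2 - 5)*(14 + (-2*2 - 5)) - 30662) + 30886 = (-32*(-4 - 5)*(14 + (-4 - 5)) - 30662) + 30886 = (-32*(-9)*(14 - 9) - 30662) + 30886 = (-32*(-9)*5 - 30662) + 30886 = (-16*(-90) - 30662) + 30886 = (1440 - 30662) + 30886 = -29222 + 30886 = 1664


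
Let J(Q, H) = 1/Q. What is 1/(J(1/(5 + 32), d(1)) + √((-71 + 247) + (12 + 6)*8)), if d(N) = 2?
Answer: 37/1049 - 8*√5/1049 ≈ 0.018219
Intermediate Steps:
1/(J(1/(5 + 32), d(1)) + √((-71 + 247) + (12 + 6)*8)) = 1/(1/(1/(5 + 32)) + √((-71 + 247) + (12 + 6)*8)) = 1/(1/(1/37) + √(176 + 18*8)) = 1/(1/(1/37) + √(176 + 144)) = 1/(37 + √320) = 1/(37 + 8*√5)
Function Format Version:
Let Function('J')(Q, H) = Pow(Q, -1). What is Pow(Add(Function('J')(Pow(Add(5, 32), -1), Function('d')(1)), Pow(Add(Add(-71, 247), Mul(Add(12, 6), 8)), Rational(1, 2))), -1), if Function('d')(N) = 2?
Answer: Add(Rational(37, 1049), Mul(Rational(-8, 1049), Pow(5, Rational(1, 2)))) ≈ 0.018219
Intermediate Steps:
Pow(Add(Function('J')(Pow(Add(5, 32), -1), Function('d')(1)), Pow(Add(Add(-71, 247), Mul(Add(12, 6), 8)), Rational(1, 2))), -1) = Pow(Add(Pow(Pow(Add(5, 32), -1), -1), Pow(Add(Add(-71, 247), Mul(Add(12, 6), 8)), Rational(1, 2))), -1) = Pow(Add(Pow(Pow(37, -1), -1), Pow(Add(176, Mul(18, 8)), Rational(1, 2))), -1) = Pow(Add(Pow(Rational(1, 37), -1), Pow(Add(176, 144), Rational(1, 2))), -1) = Pow(Add(37, Pow(320, Rational(1, 2))), -1) = Pow(Add(37, Mul(8, Pow(5, Rational(1, 2)))), -1)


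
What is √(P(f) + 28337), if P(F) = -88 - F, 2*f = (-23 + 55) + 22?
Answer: √28222 ≈ 167.99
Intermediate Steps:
f = 27 (f = ((-23 + 55) + 22)/2 = (32 + 22)/2 = (½)*54 = 27)
√(P(f) + 28337) = √((-88 - 1*27) + 28337) = √((-88 - 27) + 28337) = √(-115 + 28337) = √28222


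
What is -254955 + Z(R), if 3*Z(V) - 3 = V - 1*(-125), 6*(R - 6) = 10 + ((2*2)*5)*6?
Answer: -2294128/9 ≈ -2.5490e+5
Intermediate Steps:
R = 83/3 (R = 6 + (10 + ((2*2)*5)*6)/6 = 6 + (10 + (4*5)*6)/6 = 6 + (10 + 20*6)/6 = 6 + (10 + 120)/6 = 6 + (⅙)*130 = 6 + 65/3 = 83/3 ≈ 27.667)
Z(V) = 128/3 + V/3 (Z(V) = 1 + (V - 1*(-125))/3 = 1 + (V + 125)/3 = 1 + (125 + V)/3 = 1 + (125/3 + V/3) = 128/3 + V/3)
-254955 + Z(R) = -254955 + (128/3 + (⅓)*(83/3)) = -254955 + (128/3 + 83/9) = -254955 + 467/9 = -2294128/9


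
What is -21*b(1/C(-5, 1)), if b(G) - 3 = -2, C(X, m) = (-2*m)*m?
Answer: -21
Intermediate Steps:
C(X, m) = -2*m**2
b(G) = 1 (b(G) = 3 - 2 = 1)
-21*b(1/C(-5, 1)) = -21*1 = -21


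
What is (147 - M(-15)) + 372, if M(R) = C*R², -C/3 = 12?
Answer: 8619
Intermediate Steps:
C = -36 (C = -3*12 = -36)
M(R) = -36*R²
(147 - M(-15)) + 372 = (147 - (-36)*(-15)²) + 372 = (147 - (-36)*225) + 372 = (147 - 1*(-8100)) + 372 = (147 + 8100) + 372 = 8247 + 372 = 8619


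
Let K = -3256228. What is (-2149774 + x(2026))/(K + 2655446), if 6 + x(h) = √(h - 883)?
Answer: 1074890/300391 - 3*√127/600782 ≈ 3.5782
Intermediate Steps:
x(h) = -6 + √(-883 + h) (x(h) = -6 + √(h - 883) = -6 + √(-883 + h))
(-2149774 + x(2026))/(K + 2655446) = (-2149774 + (-6 + √(-883 + 2026)))/(-3256228 + 2655446) = (-2149774 + (-6 + √1143))/(-600782) = (-2149774 + (-6 + 3*√127))*(-1/600782) = (-2149780 + 3*√127)*(-1/600782) = 1074890/300391 - 3*√127/600782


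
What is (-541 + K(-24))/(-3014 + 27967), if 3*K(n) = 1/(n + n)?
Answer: -77905/3593232 ≈ -0.021681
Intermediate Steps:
K(n) = 1/(6*n) (K(n) = 1/(3*(n + n)) = 1/(3*((2*n))) = (1/(2*n))/3 = 1/(6*n))
(-541 + K(-24))/(-3014 + 27967) = (-541 + (⅙)/(-24))/(-3014 + 27967) = (-541 + (⅙)*(-1/24))/24953 = (-541 - 1/144)*(1/24953) = -77905/144*1/24953 = -77905/3593232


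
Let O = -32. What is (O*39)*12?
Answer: -14976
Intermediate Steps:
(O*39)*12 = -32*39*12 = -1248*12 = -14976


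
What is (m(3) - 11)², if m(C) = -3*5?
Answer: 676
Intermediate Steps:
m(C) = -15
(m(3) - 11)² = (-15 - 11)² = (-26)² = 676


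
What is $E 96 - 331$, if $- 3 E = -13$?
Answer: $85$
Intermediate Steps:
$E = \frac{13}{3}$ ($E = \left(- \frac{1}{3}\right) \left(-13\right) = \frac{13}{3} \approx 4.3333$)
$E 96 - 331 = \frac{13}{3} \cdot 96 - 331 = 416 - 331 = 85$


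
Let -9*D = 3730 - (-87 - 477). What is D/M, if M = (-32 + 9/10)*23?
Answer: 42940/64377 ≈ 0.66701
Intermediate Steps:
M = -7153/10 (M = (-32 + 9*(1/10))*23 = (-32 + 9/10)*23 = -311/10*23 = -7153/10 ≈ -715.30)
D = -4294/9 (D = -(3730 - (-87 - 477))/9 = -(3730 - 1*(-564))/9 = -(3730 + 564)/9 = -1/9*4294 = -4294/9 ≈ -477.11)
D/M = -4294/(9*(-7153/10)) = -4294/9*(-10/7153) = 42940/64377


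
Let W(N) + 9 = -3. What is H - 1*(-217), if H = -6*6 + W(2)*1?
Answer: 169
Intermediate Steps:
W(N) = -12 (W(N) = -9 - 3 = -12)
H = -48 (H = -6*6 - 12*1 = -36 - 12 = -48)
H - 1*(-217) = -48 - 1*(-217) = -48 + 217 = 169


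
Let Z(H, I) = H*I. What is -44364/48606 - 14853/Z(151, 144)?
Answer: -93699763/58716048 ≈ -1.5958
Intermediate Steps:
-44364/48606 - 14853/Z(151, 144) = -44364/48606 - 14853/(151*144) = -44364*1/48606 - 14853/21744 = -7394/8101 - 14853*1/21744 = -7394/8101 - 4951/7248 = -93699763/58716048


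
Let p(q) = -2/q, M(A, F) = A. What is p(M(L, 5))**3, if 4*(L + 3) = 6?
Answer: 64/27 ≈ 2.3704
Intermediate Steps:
L = -3/2 (L = -3 + (1/4)*6 = -3 + 3/2 = -3/2 ≈ -1.5000)
p(M(L, 5))**3 = (-2/(-3/2))**3 = (-2*(-2/3))**3 = (4/3)**3 = 64/27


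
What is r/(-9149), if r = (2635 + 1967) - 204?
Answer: -4398/9149 ≈ -0.48071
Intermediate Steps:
r = 4398 (r = 4602 - 204 = 4398)
r/(-9149) = 4398/(-9149) = 4398*(-1/9149) = -4398/9149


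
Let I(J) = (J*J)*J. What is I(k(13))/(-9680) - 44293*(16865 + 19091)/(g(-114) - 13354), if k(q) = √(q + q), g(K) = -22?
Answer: 398149777/3344 - 13*√26/4840 ≈ 1.1906e+5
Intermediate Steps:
k(q) = √2*√q (k(q) = √(2*q) = √2*√q)
I(J) = J³ (I(J) = J²*J = J³)
I(k(13))/(-9680) - 44293*(16865 + 19091)/(g(-114) - 13354) = (√2*√13)³/(-9680) - 44293*(16865 + 19091)/(-22 - 13354) = (√26)³*(-1/9680) - 44293/((-13376/35956)) = (26*√26)*(-1/9680) - 44293/((-13376*1/35956)) = -13*√26/4840 - 44293/(-3344/8989) = -13*√26/4840 - 44293*(-8989/3344) = -13*√26/4840 + 398149777/3344 = 398149777/3344 - 13*√26/4840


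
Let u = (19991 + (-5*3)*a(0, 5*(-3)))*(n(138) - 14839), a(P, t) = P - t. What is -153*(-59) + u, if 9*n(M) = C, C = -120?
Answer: -880686581/3 ≈ -2.9356e+8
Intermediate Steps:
n(M) = -40/3 (n(M) = (⅑)*(-120) = -40/3)
u = -880713662/3 (u = (19991 + (-5*3)*(0 - 5*(-3)))*(-40/3 - 14839) = (19991 - 15*(0 - 1*(-15)))*(-44557/3) = (19991 - 15*(0 + 15))*(-44557/3) = (19991 - 15*15)*(-44557/3) = (19991 - 225)*(-44557/3) = 19766*(-44557/3) = -880713662/3 ≈ -2.9357e+8)
-153*(-59) + u = -153*(-59) - 880713662/3 = 9027 - 880713662/3 = -880686581/3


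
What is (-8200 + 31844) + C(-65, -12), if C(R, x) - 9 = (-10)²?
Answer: 23753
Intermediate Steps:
C(R, x) = 109 (C(R, x) = 9 + (-10)² = 9 + 100 = 109)
(-8200 + 31844) + C(-65, -12) = (-8200 + 31844) + 109 = 23644 + 109 = 23753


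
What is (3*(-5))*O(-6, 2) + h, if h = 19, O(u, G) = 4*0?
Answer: 19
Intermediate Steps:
O(u, G) = 0
(3*(-5))*O(-6, 2) + h = (3*(-5))*0 + 19 = -15*0 + 19 = 0 + 19 = 19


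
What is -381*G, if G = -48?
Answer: 18288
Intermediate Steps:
-381*G = -381*(-48) = 18288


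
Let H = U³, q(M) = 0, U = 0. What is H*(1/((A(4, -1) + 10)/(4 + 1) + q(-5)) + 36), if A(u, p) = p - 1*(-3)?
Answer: 0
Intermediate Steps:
A(u, p) = 3 + p (A(u, p) = p + 3 = 3 + p)
H = 0 (H = 0³ = 0)
H*(1/((A(4, -1) + 10)/(4 + 1) + q(-5)) + 36) = 0*(1/(((3 - 1) + 10)/(4 + 1) + 0) + 36) = 0*(1/((2 + 10)/5 + 0) + 36) = 0*(1/(12*(⅕) + 0) + 36) = 0*(1/(12/5 + 0) + 36) = 0*(1/(12/5) + 36) = 0*(5/12 + 36) = 0*(437/12) = 0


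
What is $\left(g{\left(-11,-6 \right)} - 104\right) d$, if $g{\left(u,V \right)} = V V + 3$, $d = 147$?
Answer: $-9555$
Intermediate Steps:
$g{\left(u,V \right)} = 3 + V^{2}$ ($g{\left(u,V \right)} = V^{2} + 3 = 3 + V^{2}$)
$\left(g{\left(-11,-6 \right)} - 104\right) d = \left(\left(3 + \left(-6\right)^{2}\right) - 104\right) 147 = \left(\left(3 + 36\right) - 104\right) 147 = \left(39 - 104\right) 147 = \left(-65\right) 147 = -9555$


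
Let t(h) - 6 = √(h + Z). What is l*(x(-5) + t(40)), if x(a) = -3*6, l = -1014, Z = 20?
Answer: 12168 - 2028*√15 ≈ 4313.6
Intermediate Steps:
t(h) = 6 + √(20 + h) (t(h) = 6 + √(h + 20) = 6 + √(20 + h))
x(a) = -18
l*(x(-5) + t(40)) = -1014*(-18 + (6 + √(20 + 40))) = -1014*(-18 + (6 + √60)) = -1014*(-18 + (6 + 2*√15)) = -1014*(-12 + 2*√15) = 12168 - 2028*√15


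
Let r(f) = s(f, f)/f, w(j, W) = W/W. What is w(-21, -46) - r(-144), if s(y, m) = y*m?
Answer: 145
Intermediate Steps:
s(y, m) = m*y
w(j, W) = 1
r(f) = f (r(f) = (f*f)/f = f²/f = f)
w(-21, -46) - r(-144) = 1 - 1*(-144) = 1 + 144 = 145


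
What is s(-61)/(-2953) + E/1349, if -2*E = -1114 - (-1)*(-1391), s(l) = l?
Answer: 7561843/7967194 ≈ 0.94912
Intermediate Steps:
E = 2505/2 (E = -(-1114 - (-1)*(-1391))/2 = -(-1114 - 1*1391)/2 = -(-1114 - 1391)/2 = -1/2*(-2505) = 2505/2 ≈ 1252.5)
s(-61)/(-2953) + E/1349 = -61/(-2953) + (2505/2)/1349 = -61*(-1/2953) + (2505/2)*(1/1349) = 61/2953 + 2505/2698 = 7561843/7967194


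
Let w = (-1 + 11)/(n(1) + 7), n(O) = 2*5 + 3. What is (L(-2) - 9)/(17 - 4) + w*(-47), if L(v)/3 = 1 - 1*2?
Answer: -635/26 ≈ -24.423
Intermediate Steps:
n(O) = 13 (n(O) = 10 + 3 = 13)
w = ½ (w = (-1 + 11)/(13 + 7) = 10/20 = 10*(1/20) = ½ ≈ 0.50000)
L(v) = -3 (L(v) = 3*(1 - 1*2) = 3*(1 - 2) = 3*(-1) = -3)
(L(-2) - 9)/(17 - 4) + w*(-47) = (-3 - 9)/(17 - 4) + (½)*(-47) = -12/13 - 47/2 = -635/26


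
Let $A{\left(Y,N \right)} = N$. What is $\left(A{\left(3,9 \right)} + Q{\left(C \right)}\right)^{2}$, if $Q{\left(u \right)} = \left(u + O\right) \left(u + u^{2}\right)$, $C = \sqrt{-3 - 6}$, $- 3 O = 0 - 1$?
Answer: $-667 + 156 i \approx -667.0 + 156.0 i$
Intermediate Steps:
$O = \frac{1}{3}$ ($O = - \frac{0 - 1}{3} = \left(- \frac{1}{3}\right) \left(-1\right) = \frac{1}{3} \approx 0.33333$)
$C = 3 i$ ($C = \sqrt{-9} = 3 i \approx 3.0 i$)
$Q{\left(u \right)} = \left(\frac{1}{3} + u\right) \left(u + u^{2}\right)$ ($Q{\left(u \right)} = \left(u + \frac{1}{3}\right) \left(u + u^{2}\right) = \left(\frac{1}{3} + u\right) \left(u + u^{2}\right)$)
$\left(A{\left(3,9 \right)} + Q{\left(C \right)}\right)^{2} = \left(9 + \frac{3 i \left(1 + 3 \left(3 i\right)^{2} + 4 \cdot 3 i\right)}{3}\right)^{2} = \left(9 + \frac{3 i \left(1 + 3 \left(-9\right) + 12 i\right)}{3}\right)^{2} = \left(9 + \frac{3 i \left(1 - 27 + 12 i\right)}{3}\right)^{2} = \left(9 + \frac{3 i \left(-26 + 12 i\right)}{3}\right)^{2} = \left(9 + i \left(-26 + 12 i\right)\right)^{2}$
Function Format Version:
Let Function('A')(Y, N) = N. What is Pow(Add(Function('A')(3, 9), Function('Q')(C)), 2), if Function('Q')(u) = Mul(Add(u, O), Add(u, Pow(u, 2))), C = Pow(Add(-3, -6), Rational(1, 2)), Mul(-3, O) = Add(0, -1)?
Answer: Add(-667, Mul(156, I)) ≈ Add(-667.00, Mul(156.00, I))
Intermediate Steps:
O = Rational(1, 3) (O = Mul(Rational(-1, 3), Add(0, -1)) = Mul(Rational(-1, 3), -1) = Rational(1, 3) ≈ 0.33333)
C = Mul(3, I) (C = Pow(-9, Rational(1, 2)) = Mul(3, I) ≈ Mul(3.0000, I))
Function('Q')(u) = Mul(Add(Rational(1, 3), u), Add(u, Pow(u, 2))) (Function('Q')(u) = Mul(Add(u, Rational(1, 3)), Add(u, Pow(u, 2))) = Mul(Add(Rational(1, 3), u), Add(u, Pow(u, 2))))
Pow(Add(Function('A')(3, 9), Function('Q')(C)), 2) = Pow(Add(9, Mul(Rational(1, 3), Mul(3, I), Add(1, Mul(3, Pow(Mul(3, I), 2)), Mul(4, Mul(3, I))))), 2) = Pow(Add(9, Mul(Rational(1, 3), Mul(3, I), Add(1, Mul(3, -9), Mul(12, I)))), 2) = Pow(Add(9, Mul(Rational(1, 3), Mul(3, I), Add(1, -27, Mul(12, I)))), 2) = Pow(Add(9, Mul(Rational(1, 3), Mul(3, I), Add(-26, Mul(12, I)))), 2) = Pow(Add(9, Mul(I, Add(-26, Mul(12, I)))), 2)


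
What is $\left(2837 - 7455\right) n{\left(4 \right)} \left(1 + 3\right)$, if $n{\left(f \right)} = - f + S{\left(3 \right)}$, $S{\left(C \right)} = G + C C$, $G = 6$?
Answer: $-203192$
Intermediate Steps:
$S{\left(C \right)} = 6 + C^{2}$ ($S{\left(C \right)} = 6 + C C = 6 + C^{2}$)
$n{\left(f \right)} = 15 - f$ ($n{\left(f \right)} = - f + \left(6 + 3^{2}\right) = - f + \left(6 + 9\right) = - f + 15 = 15 - f$)
$\left(2837 - 7455\right) n{\left(4 \right)} \left(1 + 3\right) = \left(2837 - 7455\right) \left(15 - 4\right) \left(1 + 3\right) = - 4618 \left(15 - 4\right) 4 = - 4618 \cdot 11 \cdot 4 = \left(-4618\right) 44 = -203192$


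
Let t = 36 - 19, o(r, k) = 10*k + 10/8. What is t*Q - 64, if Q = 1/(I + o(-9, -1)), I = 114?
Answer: -26876/421 ≈ -63.839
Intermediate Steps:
o(r, k) = 5/4 + 10*k (o(r, k) = 10*k + 10*(⅛) = 10*k + 5/4 = 5/4 + 10*k)
Q = 4/421 (Q = 1/(114 + (5/4 + 10*(-1))) = 1/(114 + (5/4 - 10)) = 1/(114 - 35/4) = 1/(421/4) = 4/421 ≈ 0.0095012)
t = 17
t*Q - 64 = 17*(4/421) - 64 = 68/421 - 64 = -26876/421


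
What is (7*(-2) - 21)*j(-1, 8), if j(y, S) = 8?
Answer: -280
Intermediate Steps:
(7*(-2) - 21)*j(-1, 8) = (7*(-2) - 21)*8 = (-14 - 21)*8 = -35*8 = -280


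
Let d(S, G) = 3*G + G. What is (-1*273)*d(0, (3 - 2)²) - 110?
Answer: -1202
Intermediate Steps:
d(S, G) = 4*G
(-1*273)*d(0, (3 - 2)²) - 110 = (-1*273)*(4*(3 - 2)²) - 110 = -1092*1² - 110 = -1092 - 110 = -1202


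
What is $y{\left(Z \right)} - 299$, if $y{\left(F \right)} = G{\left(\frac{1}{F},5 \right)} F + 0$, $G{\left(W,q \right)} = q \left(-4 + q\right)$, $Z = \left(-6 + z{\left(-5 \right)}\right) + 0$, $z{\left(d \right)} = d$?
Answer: $-354$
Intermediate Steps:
$Z = -11$ ($Z = \left(-6 - 5\right) + 0 = -11 + 0 = -11$)
$y{\left(F \right)} = 5 F$ ($y{\left(F \right)} = 5 \left(-4 + 5\right) F + 0 = 5 \cdot 1 F + 0 = 5 F + 0 = 5 F$)
$y{\left(Z \right)} - 299 = 5 \left(-11\right) - 299 = -55 - 299 = -354$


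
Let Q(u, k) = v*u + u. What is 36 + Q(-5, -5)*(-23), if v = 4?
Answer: 611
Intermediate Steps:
Q(u, k) = 5*u (Q(u, k) = 4*u + u = 5*u)
36 + Q(-5, -5)*(-23) = 36 + (5*(-5))*(-23) = 36 - 25*(-23) = 36 + 575 = 611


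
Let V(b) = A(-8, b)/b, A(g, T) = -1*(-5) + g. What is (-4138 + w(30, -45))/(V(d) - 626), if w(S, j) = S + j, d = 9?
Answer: 12459/1879 ≈ 6.6307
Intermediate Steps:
A(g, T) = 5 + g
V(b) = -3/b (V(b) = (5 - 8)/b = -3/b)
(-4138 + w(30, -45))/(V(d) - 626) = (-4138 + (30 - 45))/(-3/9 - 626) = (-4138 - 15)/(-3*⅑ - 626) = -4153/(-⅓ - 626) = -4153/(-1879/3) = -4153*(-3/1879) = 12459/1879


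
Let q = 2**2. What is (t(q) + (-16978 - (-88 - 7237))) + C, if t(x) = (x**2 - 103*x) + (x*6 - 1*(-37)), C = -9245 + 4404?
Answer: -14829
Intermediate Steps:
C = -4841
q = 4
t(x) = 37 + x**2 - 97*x (t(x) = (x**2 - 103*x) + (6*x + 37) = (x**2 - 103*x) + (37 + 6*x) = 37 + x**2 - 97*x)
(t(q) + (-16978 - (-88 - 7237))) + C = ((37 + 4**2 - 97*4) + (-16978 - (-88 - 7237))) - 4841 = ((37 + 16 - 388) + (-16978 - 1*(-7325))) - 4841 = (-335 + (-16978 + 7325)) - 4841 = (-335 - 9653) - 4841 = -9988 - 4841 = -14829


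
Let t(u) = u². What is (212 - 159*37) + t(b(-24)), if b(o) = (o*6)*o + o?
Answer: 11772953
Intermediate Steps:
b(o) = o + 6*o² (b(o) = (6*o)*o + o = 6*o² + o = o + 6*o²)
(212 - 159*37) + t(b(-24)) = (212 - 159*37) + (-24*(1 + 6*(-24)))² = (212 - 5883) + (-24*(1 - 144))² = -5671 + (-24*(-143))² = -5671 + 3432² = -5671 + 11778624 = 11772953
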